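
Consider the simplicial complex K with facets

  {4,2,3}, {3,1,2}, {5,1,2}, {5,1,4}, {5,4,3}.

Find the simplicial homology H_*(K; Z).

H_0 = Z,  H_1 = Z,  H_2 = 0.

Take the total order 1 < 2 < 3 < 4 < 5 on the vertex set. Then K (dimension 2) consists of the simplices:

  0-simplices (5): [1], [2], [3], [4], [5]
  1-simplices (10): [1,2], [1,3], [1,4], [1,5], [2,3], [2,4], [2,5], [3,4], [3,5], [4,5]
  2-simplices (5): [1,2,3], [1,2,5], [1,4,5], [2,3,4], [3,4,5]

giving chain groups C_0 ≅ Z^5, C_1 ≅ Z^10, C_2 ≅ Z^5.

Boundary ∂_1: C_1 → C_0 sends each edge [p,q] (with p < q) to q − p. For instance
  ∂[4,5] = [5] − [4].
This gives a 5×10 integer matrix of rank 4; reducing to Smith normal form yields diagonal entries (1,1,1,1).

Boundary ∂_2: C_2 → C_1 maps a triangle to the signed sum of its edges. For instance
  ∂[2,3,4] = [3,4] − [2,4] + [2,3],
  ∂[1,2,5] = [2,5] − [1,5] + [1,2].
This gives a 10×5 integer matrix of rank 5; reducing to Smith normal form yields diagonal entries (1,1,1,1,1).

From H_k ≅ ker(∂_k) / im(∂_{k+1}) we obtain:

  H_0: rank C_0 − rank ∂_1 = 5 − 4 = 1, and the invariant factors of ∂_1 are all 1, so H_0 ≅ Z.
  H_1: rank ker ∂_1 − rank ∂_2 = (10 − 4) − 5 = 1, and the invariant factors of ∂_2 are all 1, so H_1 ≅ Z.
  H_2: rank ker ∂_2 − rank ∂_3 = (5 − 5) − 0 = 0, and there is no ∂_3, so H_2 ≅ 0.

(K is a triangulation of the Möbius band.)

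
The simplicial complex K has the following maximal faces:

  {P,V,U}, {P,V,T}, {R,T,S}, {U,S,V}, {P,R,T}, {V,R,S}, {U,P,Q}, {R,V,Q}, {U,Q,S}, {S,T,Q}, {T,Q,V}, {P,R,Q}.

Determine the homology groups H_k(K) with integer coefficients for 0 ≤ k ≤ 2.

H_0 ≅ Z,  H_1 ≅ Z/2,  H_2 = 0.

Order the vertices as P < Q < R < S < T < U < V. Listing each simplex with vertices in this order, K has dimension 2 with simplices:

  0-simplices (7): P, Q, R, S, T, U, V
  1-simplices (18): PQ, PR, PT, PU, PV, QR, QS, QT, QU, QV, RS, RT, RV, ST, SU, SV, TV, UV
  2-simplices (12): PQR, PQU, PRT, PTV, PUV, QRV, QST, QSU, QTV, RST, RSV, SUV

giving chain groups C_0 ≅ Z^7, C_1 ≅ Z^18, C_2 ≅ Z^12.

∂_1: C_1 → C_0 sends each edge [p,q] (with p < q) to q − p. For instance
  ∂QV = V − Q.
This gives a 7×18 integer matrix of rank 6; reducing to Smith normal form yields diagonal entries (1,1,1,1,1,1).

Boundary ∂_2: C_2 → C_1 maps a triangle to the signed sum of its edges. For instance
  ∂PQU = QU − PU + PQ,
  ∂PTV = TV − PV + PT.
This gives a 18×12 integer matrix of rank 12; reducing to Smith normal form yields diagonal entries (1,1,1,1,1,1,1,1,1,1,1,2).

From H_k ≅ ker(∂_k) / im(∂_{k+1}) we obtain:

  H_0: rank C_0 − rank ∂_1 = 7 − 6 = 1, and the invariant factors of ∂_1 are all 1, so H_0 = Z.
  H_1: rank ker ∂_1 − rank ∂_2 = (18 − 6) − 12 = 0, and ∂_2 has invariant factor 2 > 1, so H_1 = Z/2.
  H_2: rank ker ∂_2 − rank ∂_3 = (12 − 12) − 0 = 0, and there is no ∂_3, so H_2 = 0.

(K is a triangulation of the real projective plane RP^2.)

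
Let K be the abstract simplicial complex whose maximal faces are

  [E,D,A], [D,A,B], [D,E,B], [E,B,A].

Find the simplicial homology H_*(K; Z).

Take the total order A < B < D < E on the vertex set. Then K (dimension 2) consists of the simplices:

  0-simplices (4): A, B, D, E
  1-simplices (6): AB, AD, AE, BD, BE, DE
  2-simplices (4): ABD, ABE, ADE, BDE

Hence C_0 ≅ Z^4, C_1 ≅ Z^6, C_2 ≅ Z^4.

The boundary map ∂_1: C_1 → C_0 is given by ∂[p,q] = [q] − [p].
This gives a 4×6 integer matrix of rank 3; reducing to Smith normal form yields diagonal entries (1,1,1).

The boundary map ∂_2: C_2 → C_1 sends each 2-simplex [p,q,r] to [q,r] − [p,r] + [p,q]. For instance
  ∂BDE = DE − BE + BD,
  ∂ADE = DE − AE + AD.
The 6×4 boundary matrix has rank 3 and Smith normal form diag(1,1,1).

Computing H_k = (kernel of ∂_k) / (image of ∂_{k+1}):

  H_0: rank C_0 − rank ∂_1 = 4 − 3 = 1, and the invariant factors of ∂_1 are all 1, so H_0 ≅ Z.
  H_1: rank ker ∂_1 − rank ∂_2 = (6 − 3) − 3 = 0, and the invariant factors of ∂_2 are all 1, so H_1 ≅ 0.
  H_2: rank ker ∂_2 − rank ∂_3 = (4 − 3) − 0 = 1, and there is no ∂_3, so H_2 ≅ Z.

(K is a triangulation of the 2-sphere S^2.)

H_0 = Z,  H_1 = 0,  H_2 = Z.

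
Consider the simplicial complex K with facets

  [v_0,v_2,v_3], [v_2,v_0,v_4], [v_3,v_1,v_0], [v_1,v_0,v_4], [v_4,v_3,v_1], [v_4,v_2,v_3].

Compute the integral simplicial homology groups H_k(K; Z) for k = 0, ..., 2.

H_0 ≅ Z,  H_1 = 0,  H_2 ≅ Z.

Order the vertices as v_0 < v_1 < v_2 < v_3 < v_4. Listing each simplex with vertices in this order, K has dimension 2 with simplices:

  0-simplices (5): [v_0], [v_1], [v_2], [v_3], [v_4]
  1-simplices (9): [v_0,v_1], [v_0,v_2], [v_0,v_3], [v_0,v_4], [v_1,v_3], [v_1,v_4], [v_2,v_3], [v_2,v_4], [v_3,v_4]
  2-simplices (6): [v_0,v_1,v_3], [v_0,v_1,v_4], [v_0,v_2,v_3], [v_0,v_2,v_4], [v_1,v_3,v_4], [v_2,v_3,v_4]

so the chain groups are C_0 ≅ Z^5, C_1 ≅ Z^9, C_2 ≅ Z^6.

The boundary map ∂_1: C_1 → C_0 sends each edge [p,q] (with p < q) to q − p.
This gives a 5×9 integer matrix of rank 4; reducing to Smith normal form yields diagonal entries (1,1,1,1).

The boundary map ∂_2: C_2 → C_1 sends each 2-simplex [p,q,r] to [q,r] − [p,r] + [p,q]. For instance
  ∂[v_0,v_1,v_4] = [v_1,v_4] − [v_0,v_4] + [v_0,v_1],
  ∂[v_0,v_1,v_3] = [v_1,v_3] − [v_0,v_3] + [v_0,v_1].
The resulting 9×6 matrix has rank 5, and its Smith normal form has invariant factors (1,1,1,1,1).

Now H_k = ker ∂_k / im ∂_{k+1}, so:

  H_0: rank C_0 − rank ∂_1 = 5 − 4 = 1, and the invariant factors of ∂_1 are all 1, so H_0 = Z.
  H_1: rank ker ∂_1 − rank ∂_2 = (9 − 4) − 5 = 0, and the invariant factors of ∂_2 are all 1, so H_1 = 0.
  H_2: rank ker ∂_2 − rank ∂_3 = (6 − 5) − 0 = 1, and there is no ∂_3, so H_2 = Z.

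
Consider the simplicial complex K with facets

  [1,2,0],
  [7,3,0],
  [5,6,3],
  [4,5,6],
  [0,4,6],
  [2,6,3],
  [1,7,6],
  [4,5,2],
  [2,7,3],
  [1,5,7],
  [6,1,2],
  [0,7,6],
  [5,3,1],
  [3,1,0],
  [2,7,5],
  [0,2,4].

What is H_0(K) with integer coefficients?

Take the total order 0 < 1 < 2 < 3 < 4 < 5 < 6 < 7 on the vertex set. Then K (dimension 2) consists of the simplices:

  0-simplices (8): [0], [1], [2], [3], [4], [5], [6], [7]
  1-simplices (24): (24 of them)
  2-simplices (16): [0,1,2], [0,1,3], [0,2,4], [0,3,7], [0,4,6], [0,6,7], [1,2,6], [1,3,5], [1,5,7], [1,6,7], [2,3,6], [2,3,7], [2,4,5], [2,5,7], [3,5,6], [4,5,6]

giving chain groups C_0 ≅ Z^8, C_1 ≅ Z^24, C_2 ≅ Z^16.

The boundary map ∂_1: C_1 → C_0 is given by ∂[p,q] = [q] − [p].
As a 8×24 matrix over Z this has rank 7, with invariant factors (1,1,1,1,1,1,1).

The boundary map ∂_2: C_2 → C_1 acts by ∂[p,q,r] = [q,r] − [p,r] + [p,q]. For instance
  ∂[1,2,6] = [2,6] − [1,6] + [1,2],
  ∂[1,3,5] = [3,5] − [1,5] + [1,3].
This gives a 24×16 integer matrix of rank 15; reducing to Smith normal form yields diagonal entries (1,1,1,1,1,1,1,1,1,1,1,1,1,1,1).

From H_k ≅ ker(∂_k) / im(∂_{k+1}) we obtain:

  H_0: rank C_0 − rank ∂_1 = 8 − 7 = 1, and the invariant factors of ∂_1 are all 1, so H_0 = Z.

(K is a triangulation of the torus T^2.)

H_0 = Z.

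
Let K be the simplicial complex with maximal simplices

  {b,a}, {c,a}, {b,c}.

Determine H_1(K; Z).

H_1 ≅ Z.

Take the total order a < b < c on the vertex set. Then K (dimension 1) consists of the simplices:

  0-simplices (3): a, b, c
  1-simplices (3): ab, ac, bc

Hence C_0 ≅ Z^3, C_1 ≅ Z^3.

∂_1: C_1 → C_0 is given by ∂[p,q] = [q] − [p]. For instance
  ∂ab = b − a.
As a 3×3 matrix over Z this has rank 2, with invariant factors (1,1).

Computing H_k = (kernel of ∂_k) / (image of ∂_{k+1}):

  H_1: rank ker ∂_1 − rank ∂_2 = (3 − 2) − 0 = 1, and there is no ∂_2, so H_1 ≅ Z.

(K is a triangulation of the circle S^1.)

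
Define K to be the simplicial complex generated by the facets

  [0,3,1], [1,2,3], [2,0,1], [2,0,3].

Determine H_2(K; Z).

We work with the vertex ordering 0 < 1 < 2 < 3. The simplices of K, each written with vertices in increasing order, are:

  0-simplices (4): [0], [1], [2], [3]
  1-simplices (6): [0,1], [0,2], [0,3], [1,2], [1,3], [2,3]
  2-simplices (4): [0,1,2], [0,1,3], [0,2,3], [1,2,3]

Hence C_0 ≅ Z^4, C_1 ≅ Z^6, C_2 ≅ Z^4.

∂_1: C_1 → C_0 is given by ∂[p,q] = [q] − [p]. For instance
  ∂[0,3] = [3] − [0].
This gives a 4×6 integer matrix of rank 3; reducing to Smith normal form yields diagonal entries (1,1,1).

Boundary ∂_2: C_2 → C_1 maps a triangle to the signed sum of its edges. For instance
  ∂[0,1,3] = [1,3] − [0,3] + [0,1],
  ∂[1,2,3] = [2,3] − [1,3] + [1,2].
The 6×4 boundary matrix has rank 3 and Smith normal form diag(1,1,1).

Reading off H_k = ker ∂_k / im ∂_{k+1}:

  H_2: rank ker ∂_2 − rank ∂_3 = (4 − 3) − 0 = 1, and there is no ∂_3, so H_2 ≅ Z.

(K is a triangulation of the 2-sphere S^2.)

H_2 = Z.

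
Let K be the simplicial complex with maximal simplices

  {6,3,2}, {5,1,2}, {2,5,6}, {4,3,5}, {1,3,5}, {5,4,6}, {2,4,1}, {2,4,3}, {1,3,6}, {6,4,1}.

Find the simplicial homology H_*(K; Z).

H_0 = Z,  H_1 = Z_2,  H_2 = 0.

K has 6 vertices, 15 edges, 10 triangles.
rank ∂_0 = 0, rank ∂_1 = 5 ⇒ b_0 = 6 − 0 − 5 = 1; all invariant factors of ∂_1 are 1 so no torsion. So H_0 ≅ Z.
rank ∂_1 = 5, rank ∂_2 = 10 ⇒ b_1 = 15 − 5 − 10 = 0; ∂_2 has invariant factor(s) [2] giving torsion. So H_1 ≅ Z_2.
rank ∂_2 = 10, rank ∂_3 = 0 ⇒ b_2 = 10 − 10 − 0 = 0. So H_2 ≅ 0.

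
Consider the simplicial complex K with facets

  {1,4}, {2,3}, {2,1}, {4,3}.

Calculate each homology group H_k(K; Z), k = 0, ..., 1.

H_0 = Z,  H_1 = Z.

Fix the vertex order 1 < 2 < 3 < 4 and write every simplex with vertices in increasing order. Then dim K = 1 and the simplices of K are:

  0-simplices (4): [1], [2], [3], [4]
  1-simplices (4): [1,2], [1,4], [2,3], [3,4]

Hence C_0 ≅ Z^4, C_1 ≅ Z^4.

∂_1: C_1 → C_0 is given by ∂[p,q] = [q] − [p]. For instance
  ∂[3,4] = [4] − [3].
As a 4×4 matrix over Z this has rank 3, with invariant factors (1,1,1).

Now H_k = ker ∂_k / im ∂_{k+1}, so:

  H_0: rank C_0 − rank ∂_1 = 4 − 3 = 1, and the invariant factors of ∂_1 are all 1, so H_0 = Z.
  H_1: rank ker ∂_1 − rank ∂_2 = (4 − 3) − 0 = 1, and there is no ∂_2, so H_1 = Z.

As a check, the Euler characteristic is 4 − 4 = 0, which agrees with 1 − 1 = 0.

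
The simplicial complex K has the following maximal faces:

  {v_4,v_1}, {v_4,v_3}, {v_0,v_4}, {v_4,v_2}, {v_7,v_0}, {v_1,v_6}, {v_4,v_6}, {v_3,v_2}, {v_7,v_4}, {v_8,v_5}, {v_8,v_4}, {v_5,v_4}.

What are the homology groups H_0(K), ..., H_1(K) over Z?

H_0 ≅ Z,  H_1 ≅ Z^4.

We work with the vertex ordering v_0 < v_1 < v_2 < v_3 < v_4 < v_5 < v_6 < v_7 < v_8. The simplices of K, each written with vertices in increasing order, are:

  0-simplices (9): [v_0], [v_1], [v_2], [v_3], [v_4], [v_5], [v_6], [v_7], [v_8]
  1-simplices (12): [v_0,v_4], [v_0,v_7], [v_1,v_4], [v_1,v_6], [v_2,v_3], [v_2,v_4], [v_3,v_4], [v_4,v_5], [v_4,v_6], [v_4,v_7], [v_4,v_8], [v_5,v_8]

so the chain groups are C_0 ≅ Z^9, C_1 ≅ Z^12.

The boundary map ∂_1: C_1 → C_0 maps an edge to its endpoints' difference, ∂[p,q] = q − p. For instance
  ∂[v_3,v_4] = [v_4] − [v_3].
This gives a 9×12 integer matrix of rank 8; reducing to Smith normal form yields diagonal entries (1,1,1,1,1,1,1,1).

Computing H_k = (kernel of ∂_k) / (image of ∂_{k+1}):

  H_0: rank C_0 − rank ∂_1 = 9 − 8 = 1, and the invariant factors of ∂_1 are all 1, so H_0 ≅ Z.
  H_1: rank ker ∂_1 − rank ∂_2 = (12 − 8) − 0 = 4, and there is no ∂_2, so H_1 ≅ Z^4.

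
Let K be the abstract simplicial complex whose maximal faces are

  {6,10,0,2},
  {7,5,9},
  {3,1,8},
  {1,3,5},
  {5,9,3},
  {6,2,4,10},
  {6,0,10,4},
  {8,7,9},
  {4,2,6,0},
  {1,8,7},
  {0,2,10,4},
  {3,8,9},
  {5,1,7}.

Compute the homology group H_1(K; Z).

Fix the vertex order 0 < 1 < 2 < 3 < 4 < 5 < 6 < 7 < 8 < 9 < 10 and write every simplex with vertices in increasing order. Then dim K = 3 and the simplices of K are:

  0-simplices (11): [0], [1], [2], [3], [4], [5], [6], [7], [8], [9], [10]
  1-simplices (22): [0,2], [0,4], [0,6], [0,10], [1,3], [1,5], [1,7], [1,8], [2,4], [2,6], [2,10], [3,5], [3,8], [3,9], [4,6], [4,10], [5,7], [5,9], [6,10], [7,8], [7,9], [8,9]
  2-simplices (18): (18 of them)
  3-simplices (5): [0,2,4,6], [0,2,4,10], [0,2,6,10], [0,4,6,10], [2,4,6,10]

so the chain groups are C_0 ≅ Z^11, C_1 ≅ Z^22, C_2 ≅ Z^18, C_3 ≅ Z^5.

Boundary ∂_1: C_1 → C_0 maps an edge to its endpoints' difference, ∂[p,q] = q − p.
As a 11×22 matrix over Z this has rank 9, with invariant factors (1,1,1,1,1,1,1,1,1).

The boundary map ∂_2: C_2 → C_1 sends each 2-simplex [p,q,r] to [q,r] − [p,r] + [p,q]. For instance
  ∂[1,3,8] = [3,8] − [1,8] + [1,3],
  ∂[0,6,10] = [6,10] − [0,10] + [0,6].
As a 22×18 matrix over Z this has rank 13, with invariant factors (1,1,1,1,1,1,1,1,1,1,1,1,1).

∂_3: C_3 → C_2 sends each 3-simplex σ to the alternating sum Σ_i (−1)^i (σ with its i-th vertex removed). For instance
  ∂[0,2,4,6] = [2,4,6] − [0,4,6] + [0,2,6] − [0,2,4],
  ∂[0,4,6,10] = [4,6,10] − [0,6,10] + [0,4,10] − [0,4,6].
The 18×5 boundary matrix has rank 4 and Smith normal form diag(1,1,1,1).

Now H_k = ker ∂_k / im ∂_{k+1}, so:

  H_1: rank ker ∂_1 − rank ∂_2 = (22 − 9) − 13 = 0, and the invariant factors of ∂_2 are all 1, so H_1 = 0.

H_1 ≅ 0.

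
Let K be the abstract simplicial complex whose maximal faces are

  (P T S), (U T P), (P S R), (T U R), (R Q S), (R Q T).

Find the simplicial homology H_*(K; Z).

H_0 = Z,  H_1 = Z,  H_2 = 0.

We work with the vertex ordering P < Q < R < S < T < U. The simplices of K, each written with vertices in increasing order, are:

  0-simplices (6): P, Q, R, S, T, U
  1-simplices (12): PR, PS, PT, PU, QR, QS, QT, RS, RT, RU, ST, TU
  2-simplices (6): PRS, PST, PTU, QRS, QRT, RTU

so the chain groups are C_0 ≅ Z^6, C_1 ≅ Z^12, C_2 ≅ Z^6.

The boundary map ∂_1: C_1 → C_0 maps an edge to its endpoints' difference, ∂[p,q] = q − p. For instance
  ∂RT = T − R.
As a 6×12 matrix over Z this has rank 5, with invariant factors (1,1,1,1,1).

∂_2: C_2 → C_1 acts by ∂[p,q,r] = [q,r] − [p,r] + [p,q]. For instance
  ∂PST = ST − PT + PS,
  ∂PRS = RS − PS + PR.
As a 12×6 matrix over Z this has rank 6, with invariant factors (1,1,1,1,1,1).

Now H_k = ker ∂_k / im ∂_{k+1}, so:

  H_0: rank C_0 − rank ∂_1 = 6 − 5 = 1, and the invariant factors of ∂_1 are all 1, so H_0 = Z.
  H_1: rank ker ∂_1 − rank ∂_2 = (12 − 5) − 6 = 1, and the invariant factors of ∂_2 are all 1, so H_1 = Z.
  H_2: rank ker ∂_2 − rank ∂_3 = (6 − 6) − 0 = 0, and there is no ∂_3, so H_2 = 0.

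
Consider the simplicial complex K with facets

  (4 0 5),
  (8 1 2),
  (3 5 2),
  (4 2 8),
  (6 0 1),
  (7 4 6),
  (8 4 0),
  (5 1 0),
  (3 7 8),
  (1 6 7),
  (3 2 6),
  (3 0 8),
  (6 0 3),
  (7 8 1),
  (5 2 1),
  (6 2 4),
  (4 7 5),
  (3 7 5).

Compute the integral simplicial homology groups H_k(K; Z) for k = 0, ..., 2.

K has 9 vertices, 27 edges, 18 triangles.
rank ∂_0 = 0, rank ∂_1 = 8 ⇒ b_0 = 9 − 0 − 8 = 1; all invariant factors of ∂_1 are 1 so no torsion. So H_0 ≅ Z.
rank ∂_1 = 8, rank ∂_2 = 17 ⇒ b_1 = 27 − 8 − 17 = 2; all invariant factors of ∂_2 are 1 so no torsion. So H_1 ≅ Z^2.
rank ∂_2 = 17, rank ∂_3 = 0 ⇒ b_2 = 18 − 17 − 0 = 1. So H_2 ≅ Z.

H_0 = Z,  H_1 = Z^2,  H_2 = Z.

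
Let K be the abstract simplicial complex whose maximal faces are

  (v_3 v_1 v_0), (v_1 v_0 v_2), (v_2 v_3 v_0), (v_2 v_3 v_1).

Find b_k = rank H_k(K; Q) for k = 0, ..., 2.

b_0 = 1, b_1 = 0, b_2 = 1.

Take the total order v_0 < v_1 < v_2 < v_3 on the vertex set. Then K (dimension 2) consists of the simplices:

  0-simplices (4): [v_0], [v_1], [v_2], [v_3]
  1-simplices (6): [v_0,v_1], [v_0,v_2], [v_0,v_3], [v_1,v_2], [v_1,v_3], [v_2,v_3]
  2-simplices (4): [v_0,v_1,v_2], [v_0,v_1,v_3], [v_0,v_2,v_3], [v_1,v_2,v_3]

Hence C_0 ≅ Z^4, C_1 ≅ Z^6, C_2 ≅ Z^4.

The boundary map ∂_1: C_1 → C_0 is given by ∂[p,q] = [q] − [p]. For instance
  ∂[v_0,v_3] = [v_3] − [v_0].
The 4×6 boundary matrix has rank 3 and Smith normal form diag(1,1,1).

∂_2: C_2 → C_1 acts by ∂[p,q,r] = [q,r] − [p,r] + [p,q]. For instance
  ∂[v_0,v_1,v_2] = [v_1,v_2] − [v_0,v_2] + [v_0,v_1],
  ∂[v_1,v_2,v_3] = [v_2,v_3] − [v_1,v_3] + [v_1,v_2].
This gives a 6×4 integer matrix of rank 3; reducing to Smith normal form yields diagonal entries (1,1,1).

Now H_k = ker ∂_k / im ∂_{k+1}, so:

  H_0: rank C_0 − rank ∂_1 = 4 − 3 = 1, and the invariant factors of ∂_1 are all 1, so H_0 = Z.
  H_1: rank ker ∂_1 − rank ∂_2 = (6 − 3) − 3 = 0, and the invariant factors of ∂_2 are all 1, so H_1 = 0.
  H_2: rank ker ∂_2 − rank ∂_3 = (4 − 3) − 0 = 1, and there is no ∂_3, so H_2 = Z.

Hence the Betti numbers are b_0 = 1, b_1 = 0, b_2 = 1.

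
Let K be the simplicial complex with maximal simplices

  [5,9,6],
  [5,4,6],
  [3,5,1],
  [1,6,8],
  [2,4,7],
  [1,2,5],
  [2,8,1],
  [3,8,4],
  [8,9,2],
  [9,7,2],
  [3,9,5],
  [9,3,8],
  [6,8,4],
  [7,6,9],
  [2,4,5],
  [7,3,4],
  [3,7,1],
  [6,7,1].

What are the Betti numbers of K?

b_0 = 1, b_1 = 2, b_2 = 1.

We work with the vertex ordering 1 < 2 < 3 < 4 < 5 < 6 < 7 < 8 < 9. The simplices of K, each written with vertices in increasing order, are:

  0-simplices (9): [1], [2], [3], [4], [5], [6], [7], [8], [9]
  1-simplices (27): (27 of them)
  2-simplices (18): [1,2,5], [1,2,8], [1,3,5], [1,3,7], [1,6,7], [1,6,8], [2,4,5], [2,4,7], [2,7,9], [2,8,9], [3,4,7], [3,4,8], [3,5,9], [3,8,9], [4,5,6], [4,6,8], [5,6,9], [6,7,9]

so the chain groups are C_0 ≅ Z^9, C_1 ≅ Z^27, C_2 ≅ Z^18.

The boundary map ∂_1: C_1 → C_0 is given by ∂[p,q] = [q] − [p]. For instance
  ∂[2,9] = [9] − [2].
The resulting 9×27 matrix has rank 8, and its Smith normal form has invariant factors (1,1,1,1,1,1,1,1).

∂_2: C_2 → C_1 maps a triangle to the signed sum of its edges. For instance
  ∂[2,7,9] = [7,9] − [2,9] + [2,7],
  ∂[1,3,7] = [3,7] − [1,7] + [1,3].
The 27×18 boundary matrix has rank 17 and Smith normal form diag(1,1,1,1,1,1,1,1,1,1,1,1,1,1,1,1,1).

Computing H_k = (kernel of ∂_k) / (image of ∂_{k+1}):

  H_0: rank C_0 − rank ∂_1 = 9 − 8 = 1, and the invariant factors of ∂_1 are all 1, so H_0 ≅ Z.
  H_1: rank ker ∂_1 − rank ∂_2 = (27 − 8) − 17 = 2, and the invariant factors of ∂_2 are all 1, so H_1 ≅ Z^2.
  H_2: rank ker ∂_2 − rank ∂_3 = (18 − 17) − 0 = 1, and there is no ∂_3, so H_2 ≅ Z.

Hence the Betti numbers are b_0 = 1, b_1 = 2, b_2 = 1.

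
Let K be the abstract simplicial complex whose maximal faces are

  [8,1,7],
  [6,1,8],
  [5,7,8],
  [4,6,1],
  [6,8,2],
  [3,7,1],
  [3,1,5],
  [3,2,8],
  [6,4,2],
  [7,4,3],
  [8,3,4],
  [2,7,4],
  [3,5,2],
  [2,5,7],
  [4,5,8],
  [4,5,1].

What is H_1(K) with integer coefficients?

Order the vertices as 1 < 2 < 3 < 4 < 5 < 6 < 7 < 8. Listing each simplex with vertices in this order, K has dimension 2 with simplices:

  0-simplices (8): [1], [2], [3], [4], [5], [6], [7], [8]
  1-simplices (24): (24 of them)
  2-simplices (16): [1,3,5], [1,3,7], [1,4,5], [1,4,6], [1,6,8], [1,7,8], [2,3,5], [2,3,8], [2,4,6], [2,4,7], [2,5,7], [2,6,8], [3,4,7], [3,4,8], [4,5,8], [5,7,8]

giving chain groups C_0 ≅ Z^8, C_1 ≅ Z^24, C_2 ≅ Z^16.

∂_1: C_1 → C_0 is given by ∂[p,q] = [q] − [p]. For instance
  ∂[1,7] = [7] − [1].
The resulting 8×24 matrix has rank 7, and its Smith normal form has invariant factors (1,1,1,1,1,1,1).

∂_2: C_2 → C_1 maps a triangle to the signed sum of its edges. For instance
  ∂[1,4,5] = [4,5] − [1,5] + [1,4],
  ∂[1,6,8] = [6,8] − [1,8] + [1,6].
This gives a 24×16 integer matrix of rank 15; reducing to Smith normal form yields diagonal entries (1,1,1,1,1,1,1,1,1,1,1,1,1,1,1).

Reading off H_k = ker ∂_k / im ∂_{k+1}:

  H_1: rank ker ∂_1 − rank ∂_2 = (24 − 7) − 15 = 2, and the invariant factors of ∂_2 are all 1, so H_1 = Z^2.

(K is a triangulation of the torus T^2.)

H_1 ≅ Z^2.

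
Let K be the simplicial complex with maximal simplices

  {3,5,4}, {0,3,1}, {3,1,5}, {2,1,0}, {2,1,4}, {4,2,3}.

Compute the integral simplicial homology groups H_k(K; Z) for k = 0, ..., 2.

H_0 ≅ Z,  H_1 ≅ Z,  H_2 = 0.

Take the total order 0 < 1 < 2 < 3 < 4 < 5 on the vertex set. Then K (dimension 2) consists of the simplices:

  0-simplices (6): [0], [1], [2], [3], [4], [5]
  1-simplices (12): [0,1], [0,2], [0,3], [1,2], [1,3], [1,4], [1,5], [2,3], [2,4], [3,4], [3,5], [4,5]
  2-simplices (6): [0,1,2], [0,1,3], [1,2,4], [1,3,5], [2,3,4], [3,4,5]

so the chain groups are C_0 ≅ Z^6, C_1 ≅ Z^12, C_2 ≅ Z^6.

Boundary ∂_1: C_1 → C_0 maps an edge to its endpoints' difference, ∂[p,q] = q − p.
The resulting 6×12 matrix has rank 5, and its Smith normal form has invariant factors (1,1,1,1,1).

Boundary ∂_2: C_2 → C_1 acts by ∂[p,q,r] = [q,r] − [p,r] + [p,q]. For instance
  ∂[1,2,4] = [2,4] − [1,4] + [1,2],
  ∂[1,3,5] = [3,5] − [1,5] + [1,3].
This gives a 12×6 integer matrix of rank 6; reducing to Smith normal form yields diagonal entries (1,1,1,1,1,1).

From H_k ≅ ker(∂_k) / im(∂_{k+1}) we obtain:

  H_0: rank C_0 − rank ∂_1 = 6 − 5 = 1, and the invariant factors of ∂_1 are all 1, so H_0 = Z.
  H_1: rank ker ∂_1 − rank ∂_2 = (12 − 5) − 6 = 1, and the invariant factors of ∂_2 are all 1, so H_1 = Z.
  H_2: rank ker ∂_2 − rank ∂_3 = (6 − 6) − 0 = 0, and there is no ∂_3, so H_2 = 0.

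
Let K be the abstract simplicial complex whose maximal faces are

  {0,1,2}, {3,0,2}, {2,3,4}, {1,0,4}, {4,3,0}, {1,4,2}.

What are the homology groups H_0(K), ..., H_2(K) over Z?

H_0 ≅ Z,  H_1 = 0,  H_2 ≅ Z.

Fix the vertex order 0 < 1 < 2 < 3 < 4 and write every simplex with vertices in increasing order. Then dim K = 2 and the simplices of K are:

  0-simplices (5): [0], [1], [2], [3], [4]
  1-simplices (9): [0,1], [0,2], [0,3], [0,4], [1,2], [1,4], [2,3], [2,4], [3,4]
  2-simplices (6): [0,1,2], [0,1,4], [0,2,3], [0,3,4], [1,2,4], [2,3,4]

giving chain groups C_0 ≅ Z^5, C_1 ≅ Z^9, C_2 ≅ Z^6.

∂_1: C_1 → C_0 maps an edge to its endpoints' difference, ∂[p,q] = q − p. For instance
  ∂[0,3] = [3] − [0].
The 5×9 boundary matrix has rank 4 and Smith normal form diag(1,1,1,1).

The boundary map ∂_2: C_2 → C_1 maps a triangle to the signed sum of its edges. For instance
  ∂[0,1,4] = [1,4] − [0,4] + [0,1],
  ∂[1,2,4] = [2,4] − [1,4] + [1,2].
The resulting 9×6 matrix has rank 5, and its Smith normal form has invariant factors (1,1,1,1,1).

Reading off H_k = ker ∂_k / im ∂_{k+1}:

  H_0: rank C_0 − rank ∂_1 = 5 − 4 = 1, and the invariant factors of ∂_1 are all 1, so H_0 = Z.
  H_1: rank ker ∂_1 − rank ∂_2 = (9 − 4) − 5 = 0, and the invariant factors of ∂_2 are all 1, so H_1 = 0.
  H_2: rank ker ∂_2 − rank ∂_3 = (6 − 5) − 0 = 1, and there is no ∂_3, so H_2 = Z.

As a check, the Euler characteristic is 5 − 9 + 6 = 2, which agrees with 1 − 0 + 1 = 2.
(K is a triangulation of the 2-sphere S^2.)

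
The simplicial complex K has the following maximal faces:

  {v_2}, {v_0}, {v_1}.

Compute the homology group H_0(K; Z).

H_0 ≅ Z^3.

We work with the vertex ordering v_0 < v_1 < v_2. The simplices of K, each written with vertices in increasing order, are:

  0-simplices (3): [v_0], [v_1], [v_2]

Hence C_0 ≅ Z^3.

Now H_k = ker ∂_k / im ∂_{k+1}, so:

  H_0: rank C_0 − rank ∂_1 = 3 − 0 = 3, and there is no ∂_1, so H_0 ≅ Z^3.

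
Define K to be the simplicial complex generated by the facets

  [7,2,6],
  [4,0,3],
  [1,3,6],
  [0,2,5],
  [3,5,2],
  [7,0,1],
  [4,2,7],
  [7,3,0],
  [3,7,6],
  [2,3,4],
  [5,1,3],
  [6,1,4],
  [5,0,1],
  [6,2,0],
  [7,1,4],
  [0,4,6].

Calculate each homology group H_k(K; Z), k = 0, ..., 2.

H_0 ≅ Z,  H_1 ≅ Z^2,  H_2 ≅ Z.

Order the vertices as 0 < 1 < 2 < 3 < 4 < 5 < 6 < 7. Listing each simplex with vertices in this order, K has dimension 2 with simplices:

  0-simplices (8): [0], [1], [2], [3], [4], [5], [6], [7]
  1-simplices (24): (24 of them)
  2-simplices (16): [0,1,5], [0,1,7], [0,2,5], [0,2,6], [0,3,4], [0,3,7], [0,4,6], [1,3,5], [1,3,6], [1,4,6], [1,4,7], [2,3,4], [2,3,5], [2,4,7], [2,6,7], [3,6,7]

so the chain groups are C_0 ≅ Z^8, C_1 ≅ Z^24, C_2 ≅ Z^16.

The boundary map ∂_1: C_1 → C_0 is given by ∂[p,q] = [q] − [p]. For instance
  ∂[0,5] = [5] − [0].
This gives a 8×24 integer matrix of rank 7; reducing to Smith normal form yields diagonal entries (1,1,1,1,1,1,1).

Boundary ∂_2: C_2 → C_1 acts by ∂[p,q,r] = [q,r] − [p,r] + [p,q]. For instance
  ∂[0,4,6] = [4,6] − [0,6] + [0,4],
  ∂[2,6,7] = [6,7] − [2,7] + [2,6].
The 24×16 boundary matrix has rank 15 and Smith normal form diag(1,1,1,1,1,1,1,1,1,1,1,1,1,1,1).

From H_k ≅ ker(∂_k) / im(∂_{k+1}) we obtain:

  H_0: rank C_0 − rank ∂_1 = 8 − 7 = 1, and the invariant factors of ∂_1 are all 1, so H_0 ≅ Z.
  H_1: rank ker ∂_1 − rank ∂_2 = (24 − 7) − 15 = 2, and the invariant factors of ∂_2 are all 1, so H_1 ≅ Z^2.
  H_2: rank ker ∂_2 − rank ∂_3 = (16 − 15) − 0 = 1, and there is no ∂_3, so H_2 ≅ Z.

As a check, the Euler characteristic is 8 − 24 + 16 = 0, which agrees with 1 − 2 + 1 = 0.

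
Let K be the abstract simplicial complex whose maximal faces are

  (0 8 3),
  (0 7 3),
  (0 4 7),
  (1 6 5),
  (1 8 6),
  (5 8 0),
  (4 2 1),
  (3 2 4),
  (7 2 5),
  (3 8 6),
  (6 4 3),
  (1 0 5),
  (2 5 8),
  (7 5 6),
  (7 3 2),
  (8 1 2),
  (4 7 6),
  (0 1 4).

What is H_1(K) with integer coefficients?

K has 9 vertices, 27 edges, 18 triangles.
rank ∂_1 = 8, rank ∂_2 = 18 ⇒ b_1 = 27 − 8 − 18 = 1; ∂_2 has invariant factor(s) [2] giving torsion. So H_1 = Z ⊕ Z/2Z.

H_1 = Z ⊕ Z/2Z.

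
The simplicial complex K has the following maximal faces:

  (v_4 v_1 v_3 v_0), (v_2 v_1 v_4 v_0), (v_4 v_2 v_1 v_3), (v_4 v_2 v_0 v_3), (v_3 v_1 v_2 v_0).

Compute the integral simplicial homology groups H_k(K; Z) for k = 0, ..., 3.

H_0 ≅ Z,  H_1 = 0,  H_2 = 0,  H_3 ≅ Z.

We work with the vertex ordering v_0 < v_1 < v_2 < v_3 < v_4. The simplices of K, each written with vertices in increasing order, are:

  0-simplices (5): [v_0], [v_1], [v_2], [v_3], [v_4]
  1-simplices (10): [v_0,v_1], [v_0,v_2], [v_0,v_3], [v_0,v_4], [v_1,v_2], [v_1,v_3], [v_1,v_4], [v_2,v_3], [v_2,v_4], [v_3,v_4]
  2-simplices (10): [v_0,v_1,v_2], [v_0,v_1,v_3], [v_0,v_1,v_4], [v_0,v_2,v_3], [v_0,v_2,v_4], [v_0,v_3,v_4], [v_1,v_2,v_3], [v_1,v_2,v_4], [v_1,v_3,v_4], [v_2,v_3,v_4]
  3-simplices (5): [v_0,v_1,v_2,v_3], [v_0,v_1,v_2,v_4], [v_0,v_1,v_3,v_4], [v_0,v_2,v_3,v_4], [v_1,v_2,v_3,v_4]

Hence C_0 ≅ Z^5, C_1 ≅ Z^10, C_2 ≅ Z^10, C_3 ≅ Z^5.

The boundary map ∂_1: C_1 → C_0 maps an edge to its endpoints' difference, ∂[p,q] = q − p.
As a 5×10 matrix over Z this has rank 4, with invariant factors (1,1,1,1).

∂_2: C_2 → C_1 sends each 2-simplex [p,q,r] to [q,r] − [p,r] + [p,q]. For instance
  ∂[v_0,v_2,v_3] = [v_2,v_3] − [v_0,v_3] + [v_0,v_2],
  ∂[v_0,v_1,v_2] = [v_1,v_2] − [v_0,v_2] + [v_0,v_1].
This gives a 10×10 integer matrix of rank 6; reducing to Smith normal form yields diagonal entries (1,1,1,1,1,1).

The boundary map ∂_3: C_3 → C_2 sends each 3-simplex σ to the alternating sum Σ_i (−1)^i (σ with its i-th vertex removed). For instance
  ∂[v_0,v_1,v_3,v_4] = [v_1,v_3,v_4] − [v_0,v_3,v_4] + [v_0,v_1,v_4] − [v_0,v_1,v_3],
  ∂[v_0,v_1,v_2,v_4] = [v_1,v_2,v_4] − [v_0,v_2,v_4] + [v_0,v_1,v_4] − [v_0,v_1,v_2].
This gives a 10×5 integer matrix of rank 4; reducing to Smith normal form yields diagonal entries (1,1,1,1).

Computing H_k = (kernel of ∂_k) / (image of ∂_{k+1}):

  H_0: rank C_0 − rank ∂_1 = 5 − 4 = 1, and the invariant factors of ∂_1 are all 1, so H_0 ≅ Z.
  H_1: rank ker ∂_1 − rank ∂_2 = (10 − 4) − 6 = 0, and the invariant factors of ∂_2 are all 1, so H_1 ≅ 0.
  H_2: rank ker ∂_2 − rank ∂_3 = (10 − 6) − 4 = 0, and the invariant factors of ∂_3 are all 1, so H_2 ≅ 0.
  H_3: rank ker ∂_3 − rank ∂_4 = (5 − 4) − 0 = 1, and there is no ∂_4, so H_3 ≅ Z.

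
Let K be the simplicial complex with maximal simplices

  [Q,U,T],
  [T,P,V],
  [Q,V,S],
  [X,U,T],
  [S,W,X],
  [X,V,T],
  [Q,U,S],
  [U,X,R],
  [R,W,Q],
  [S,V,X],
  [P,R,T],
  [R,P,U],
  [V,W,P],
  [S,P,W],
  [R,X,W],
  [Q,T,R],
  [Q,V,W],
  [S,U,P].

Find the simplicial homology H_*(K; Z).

Fix the vertex order P < Q < R < S < T < U < V < W < X and write every simplex with vertices in increasing order. Then dim K = 2 and the simplices of K are:

  0-simplices (9): P, Q, R, S, T, U, V, W, X
  1-simplices (27): PR, PS, PT, PU, PV, PW, QR, QS, QT, QU, QV, QW, RT, RU, RW, RX, SU, SV, SW, SX, TU, TV, TX, UX, VW, VX, WX
  2-simplices (18): PRT, PRU, PSU, PSW, PTV, PVW, QRT, QRW, QSU, QSV, QTU, QVW, RUX, RWX, SVX, SWX, TUX, TVX

so the chain groups are C_0 ≅ Z^9, C_1 ≅ Z^27, C_2 ≅ Z^18.

Boundary ∂_1: C_1 → C_0 is given by ∂[p,q] = [q] − [p]. For instance
  ∂RX = X − R.
The 9×27 boundary matrix has rank 8 and Smith normal form diag(1,1,1,1,1,1,1,1).

Boundary ∂_2: C_2 → C_1 acts by ∂[p,q,r] = [q,r] − [p,r] + [p,q]. For instance
  ∂RWX = WX − RX + RW,
  ∂PSW = SW − PW + PS.
This gives a 27×18 integer matrix of rank 18; reducing to Smith normal form yields diagonal entries (1,1,1,1,1,1,1,1,1,1,1,1,1,1,1,1,1,2).

From H_k ≅ ker(∂_k) / im(∂_{k+1}) we obtain:

  H_0: rank C_0 − rank ∂_1 = 9 − 8 = 1, and the invariant factors of ∂_1 are all 1, so H_0 ≅ Z.
  H_1: rank ker ∂_1 − rank ∂_2 = (27 − 8) − 18 = 1, and ∂_2 has invariant factor 2 > 1, so H_1 ≅ Z ⊕ Z/2.
  H_2: rank ker ∂_2 − rank ∂_3 = (18 − 18) − 0 = 0, and there is no ∂_3, so H_2 ≅ 0.

H_0 ≅ Z,  H_1 ≅ Z ⊕ Z/2,  H_2 = 0.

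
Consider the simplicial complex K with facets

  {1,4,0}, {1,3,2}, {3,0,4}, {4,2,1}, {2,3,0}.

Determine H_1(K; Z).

H_1 ≅ Z.

Fix the vertex order 0 < 1 < 2 < 3 < 4 and write every simplex with vertices in increasing order. Then dim K = 2 and the simplices of K are:

  0-simplices (5): [0], [1], [2], [3], [4]
  1-simplices (10): [0,1], [0,2], [0,3], [0,4], [1,2], [1,3], [1,4], [2,3], [2,4], [3,4]
  2-simplices (5): [0,1,4], [0,2,3], [0,3,4], [1,2,3], [1,2,4]

so the chain groups are C_0 ≅ Z^5, C_1 ≅ Z^10, C_2 ≅ Z^5.

The boundary map ∂_1: C_1 → C_0 maps an edge to its endpoints' difference, ∂[p,q] = q − p. For instance
  ∂[1,2] = [2] − [1].
As a 5×10 matrix over Z this has rank 4, with invariant factors (1,1,1,1).

∂_2: C_2 → C_1 maps a triangle to the signed sum of its edges. For instance
  ∂[0,1,4] = [1,4] − [0,4] + [0,1],
  ∂[1,2,4] = [2,4] − [1,4] + [1,2].
This gives a 10×5 integer matrix of rank 5; reducing to Smith normal form yields diagonal entries (1,1,1,1,1).

Computing H_k = (kernel of ∂_k) / (image of ∂_{k+1}):

  H_1: rank ker ∂_1 − rank ∂_2 = (10 − 4) − 5 = 1, and the invariant factors of ∂_2 are all 1, so H_1 ≅ Z.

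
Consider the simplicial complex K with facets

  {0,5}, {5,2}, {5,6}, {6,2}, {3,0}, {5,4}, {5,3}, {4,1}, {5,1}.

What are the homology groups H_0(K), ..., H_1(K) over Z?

H_0 ≅ Z,  H_1 ≅ Z^3.

Fix the vertex order 0 < 1 < 2 < 3 < 4 < 5 < 6 and write every simplex with vertices in increasing order. Then dim K = 1 and the simplices of K are:

  0-simplices (7): [0], [1], [2], [3], [4], [5], [6]
  1-simplices (9): [0,3], [0,5], [1,4], [1,5], [2,5], [2,6], [3,5], [4,5], [5,6]

Hence C_0 ≅ Z^7, C_1 ≅ Z^9.

Boundary ∂_1: C_1 → C_0 sends each edge [p,q] (with p < q) to q − p.
This gives a 7×9 integer matrix of rank 6; reducing to Smith normal form yields diagonal entries (1,1,1,1,1,1).

From H_k ≅ ker(∂_k) / im(∂_{k+1}) we obtain:

  H_0: rank C_0 − rank ∂_1 = 7 − 6 = 1, and the invariant factors of ∂_1 are all 1, so H_0 ≅ Z.
  H_1: rank ker ∂_1 − rank ∂_2 = (9 − 6) − 0 = 3, and there is no ∂_2, so H_1 ≅ Z^3.

As a check, the Euler characteristic is 7 − 9 = -2, which agrees with 1 − 3 = -2.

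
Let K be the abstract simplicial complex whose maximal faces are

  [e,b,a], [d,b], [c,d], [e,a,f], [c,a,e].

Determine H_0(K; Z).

H_0 = Z.

K has 6 vertices, 9 edges, 3 triangles.
rank ∂_0 = 0, rank ∂_1 = 5 ⇒ b_0 = 6 − 0 − 5 = 1; all invariant factors of ∂_1 are 1 so no torsion. So H_0 ≅ Z.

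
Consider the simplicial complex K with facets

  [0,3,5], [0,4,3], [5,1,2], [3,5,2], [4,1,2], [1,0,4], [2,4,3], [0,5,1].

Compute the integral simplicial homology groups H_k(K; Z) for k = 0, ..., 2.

H_0 = Z,  H_1 = 0,  H_2 = Z.

K has 6 vertices, 12 edges, 8 triangles.
rank ∂_0 = 0, rank ∂_1 = 5 ⇒ b_0 = 6 − 0 − 5 = 1; all invariant factors of ∂_1 are 1 so no torsion. So H_0 ≅ Z.
rank ∂_1 = 5, rank ∂_2 = 7 ⇒ b_1 = 12 − 5 − 7 = 0; all invariant factors of ∂_2 are 1 so no torsion. So H_1 ≅ 0.
rank ∂_2 = 7, rank ∂_3 = 0 ⇒ b_2 = 8 − 7 − 0 = 1. So H_2 ≅ Z.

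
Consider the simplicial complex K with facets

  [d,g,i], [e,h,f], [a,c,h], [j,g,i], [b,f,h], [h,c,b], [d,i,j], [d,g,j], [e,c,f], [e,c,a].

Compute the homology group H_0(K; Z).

We work with the vertex ordering a < b < c < d < e < f < g < h < i < j. The simplices of K, each written with vertices in increasing order, are:

  0-simplices (10): a, b, c, d, e, f, g, h, i, j
  1-simplices (18): ac, ae, ah, bc, bf, bh, ce, cf, ch, dg, di, dj, ef, eh, fh, gi, gj, ij
  2-simplices (10): ace, ach, bch, bfh, cef, dgi, dgj, dij, efh, gij

so the chain groups are C_0 ≅ Z^10, C_1 ≅ Z^18, C_2 ≅ Z^10.

The boundary map ∂_1: C_1 → C_0 maps an edge to its endpoints' difference, ∂[p,q] = q − p.
This gives a 10×18 integer matrix of rank 8; reducing to Smith normal form yields diagonal entries (1,1,1,1,1,1,1,1).

∂_2: C_2 → C_1 maps a triangle to the signed sum of its edges. For instance
  ∂dgj = gj − dj + dg,
  ∂bfh = fh − bh + bf.
The resulting 18×10 matrix has rank 9, and its Smith normal form has invariant factors (1,1,1,1,1,1,1,1,1).

From H_k ≅ ker(∂_k) / im(∂_{k+1}) we obtain:

  H_0: rank C_0 − rank ∂_1 = 10 − 8 = 2, and the invariant factors of ∂_1 are all 1, so H_0 = Z^2.

H_0 = Z^2.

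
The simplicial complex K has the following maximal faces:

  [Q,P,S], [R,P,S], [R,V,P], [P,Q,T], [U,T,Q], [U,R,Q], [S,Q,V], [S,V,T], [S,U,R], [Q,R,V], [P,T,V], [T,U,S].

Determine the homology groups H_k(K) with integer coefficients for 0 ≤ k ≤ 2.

Take the total order P < Q < R < S < T < U < V on the vertex set. Then K (dimension 2) consists of the simplices:

  0-simplices (7): P, Q, R, S, T, U, V
  1-simplices (18): PQ, PR, PS, PT, PV, QR, QS, QT, QU, QV, RS, RU, RV, ST, SU, SV, TU, TV
  2-simplices (12): PQS, PQT, PRS, PRV, PTV, QRU, QRV, QSV, QTU, RSU, STU, STV

so the chain groups are C_0 ≅ Z^7, C_1 ≅ Z^18, C_2 ≅ Z^12.

∂_1: C_1 → C_0 maps an edge to its endpoints' difference, ∂[p,q] = q − p.
The resulting 7×18 matrix has rank 6, and its Smith normal form has invariant factors (1,1,1,1,1,1).

∂_2: C_2 → C_1 acts by ∂[p,q,r] = [q,r] − [p,r] + [p,q]. For instance
  ∂PTV = TV − PV + PT,
  ∂QSV = SV − QV + QS.
As a 18×12 matrix over Z this has rank 12, with invariant factors (1,1,1,1,1,1,1,1,1,1,1,2).

From H_k ≅ ker(∂_k) / im(∂_{k+1}) we obtain:

  H_0: rank C_0 − rank ∂_1 = 7 − 6 = 1, and the invariant factors of ∂_1 are all 1, so H_0 = Z.
  H_1: rank ker ∂_1 − rank ∂_2 = (18 − 6) − 12 = 0, and ∂_2 has invariant factor 2 > 1, so H_1 = Z/2.
  H_2: rank ker ∂_2 − rank ∂_3 = (12 − 12) − 0 = 0, and there is no ∂_3, so H_2 = 0.

(K is a triangulation of the real projective plane RP^2.)

H_0 ≅ Z,  H_1 ≅ Z/2,  H_2 = 0.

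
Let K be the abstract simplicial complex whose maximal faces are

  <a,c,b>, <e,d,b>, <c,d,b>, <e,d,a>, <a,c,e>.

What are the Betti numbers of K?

Take the total order a < b < c < d < e on the vertex set. Then K (dimension 2) consists of the simplices:

  0-simplices (5): a, b, c, d, e
  1-simplices (10): ab, ac, ad, ae, bc, bd, be, cd, ce, de
  2-simplices (5): abc, ace, ade, bcd, bde

giving chain groups C_0 ≅ Z^5, C_1 ≅ Z^10, C_2 ≅ Z^5.

∂_1: C_1 → C_0 maps an edge to its endpoints' difference, ∂[p,q] = q − p. For instance
  ∂ad = d − a.
The resulting 5×10 matrix has rank 4, and its Smith normal form has invariant factors (1,1,1,1).

Boundary ∂_2: C_2 → C_1 sends each 2-simplex [p,q,r] to [q,r] − [p,r] + [p,q]. For instance
  ∂ade = de − ae + ad,
  ∂ace = ce − ae + ac.
This gives a 10×5 integer matrix of rank 5; reducing to Smith normal form yields diagonal entries (1,1,1,1,1).

From H_k ≅ ker(∂_k) / im(∂_{k+1}) we obtain:

  H_0: rank C_0 − rank ∂_1 = 5 − 4 = 1, and the invariant factors of ∂_1 are all 1, so H_0 = Z.
  H_1: rank ker ∂_1 − rank ∂_2 = (10 − 4) − 5 = 1, and the invariant factors of ∂_2 are all 1, so H_1 = Z.
  H_2: rank ker ∂_2 − rank ∂_3 = (5 − 5) − 0 = 0, and there is no ∂_3, so H_2 = 0.

Hence the Betti numbers are b_0 = 1, b_1 = 1, b_2 = 0.

b_0 = 1, b_1 = 1, b_2 = 0.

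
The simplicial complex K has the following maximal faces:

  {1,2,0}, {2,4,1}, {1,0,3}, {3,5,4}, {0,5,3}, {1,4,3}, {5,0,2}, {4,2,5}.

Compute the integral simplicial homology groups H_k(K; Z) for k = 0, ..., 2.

H_0 = Z,  H_1 = 0,  H_2 = Z.

Fix the vertex order 0 < 1 < 2 < 3 < 4 < 5 and write every simplex with vertices in increasing order. Then dim K = 2 and the simplices of K are:

  0-simplices (6): [0], [1], [2], [3], [4], [5]
  1-simplices (12): [0,1], [0,2], [0,3], [0,5], [1,2], [1,3], [1,4], [2,4], [2,5], [3,4], [3,5], [4,5]
  2-simplices (8): [0,1,2], [0,1,3], [0,2,5], [0,3,5], [1,2,4], [1,3,4], [2,4,5], [3,4,5]

giving chain groups C_0 ≅ Z^6, C_1 ≅ Z^12, C_2 ≅ Z^8.

The boundary map ∂_1: C_1 → C_0 sends each edge [p,q] (with p < q) to q − p. For instance
  ∂[2,5] = [5] − [2].
The 6×12 boundary matrix has rank 5 and Smith normal form diag(1,1,1,1,1).

Boundary ∂_2: C_2 → C_1 acts by ∂[p,q,r] = [q,r] − [p,r] + [p,q]. For instance
  ∂[3,4,5] = [4,5] − [3,5] + [3,4],
  ∂[1,3,4] = [3,4] − [1,4] + [1,3].
The resulting 12×8 matrix has rank 7, and its Smith normal form has invariant factors (1,1,1,1,1,1,1).

Computing H_k = (kernel of ∂_k) / (image of ∂_{k+1}):

  H_0: rank C_0 − rank ∂_1 = 6 − 5 = 1, and the invariant factors of ∂_1 are all 1, so H_0 = Z.
  H_1: rank ker ∂_1 − rank ∂_2 = (12 − 5) − 7 = 0, and the invariant factors of ∂_2 are all 1, so H_1 = 0.
  H_2: rank ker ∂_2 − rank ∂_3 = (8 − 7) − 0 = 1, and there is no ∂_3, so H_2 = Z.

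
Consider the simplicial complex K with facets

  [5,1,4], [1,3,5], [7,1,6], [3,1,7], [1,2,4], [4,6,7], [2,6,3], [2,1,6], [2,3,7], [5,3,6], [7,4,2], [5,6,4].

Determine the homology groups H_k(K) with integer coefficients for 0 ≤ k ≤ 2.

Fix the vertex order 1 < 2 < 3 < 4 < 5 < 6 < 7 and write every simplex with vertices in increasing order. Then dim K = 2 and the simplices of K are:

  0-simplices (7): [1], [2], [3], [4], [5], [6], [7]
  1-simplices (18): [1,2], [1,3], [1,4], [1,5], [1,6], [1,7], [2,3], [2,4], [2,6], [2,7], [3,5], [3,6], [3,7], [4,5], [4,6], [4,7], [5,6], [6,7]
  2-simplices (12): [1,2,4], [1,2,6], [1,3,5], [1,3,7], [1,4,5], [1,6,7], [2,3,6], [2,3,7], [2,4,7], [3,5,6], [4,5,6], [4,6,7]

Hence C_0 ≅ Z^7, C_1 ≅ Z^18, C_2 ≅ Z^12.

Boundary ∂_1: C_1 → C_0 is given by ∂[p,q] = [q] − [p].
The resulting 7×18 matrix has rank 6, and its Smith normal form has invariant factors (1,1,1,1,1,1).

∂_2: C_2 → C_1 sends each 2-simplex [p,q,r] to [q,r] − [p,r] + [p,q]. For instance
  ∂[1,2,6] = [2,6] − [1,6] + [1,2],
  ∂[1,3,5] = [3,5] − [1,5] + [1,3].
This gives a 18×12 integer matrix of rank 12; reducing to Smith normal form yields diagonal entries (1,1,1,1,1,1,1,1,1,1,1,2).

Computing H_k = (kernel of ∂_k) / (image of ∂_{k+1}):

  H_0: rank C_0 − rank ∂_1 = 7 − 6 = 1, and the invariant factors of ∂_1 are all 1, so H_0 ≅ Z.
  H_1: rank ker ∂_1 − rank ∂_2 = (18 − 6) − 12 = 0, and ∂_2 has invariant factor 2 > 1, so H_1 ≅ Z/2Z.
  H_2: rank ker ∂_2 − rank ∂_3 = (12 − 12) − 0 = 0, and there is no ∂_3, so H_2 ≅ 0.

As a check, the Euler characteristic is 7 − 18 + 12 = 1, which agrees with 1 − 0 + 0 = 1.
(K is a triangulation of the real projective plane RP^2.)

H_0 ≅ Z,  H_1 ≅ Z/2Z,  H_2 = 0.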